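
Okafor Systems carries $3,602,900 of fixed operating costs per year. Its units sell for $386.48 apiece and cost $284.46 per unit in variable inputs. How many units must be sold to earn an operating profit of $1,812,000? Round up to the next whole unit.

Each unit contributes $386.48 − $284.46 = $102.02.
Need Q such that Q × $102.02 − $3,602,900 = $1,812,000, i.e. Q = $5,414,900 / $102.02 = 53,076.85 → 53,077.

53,077 units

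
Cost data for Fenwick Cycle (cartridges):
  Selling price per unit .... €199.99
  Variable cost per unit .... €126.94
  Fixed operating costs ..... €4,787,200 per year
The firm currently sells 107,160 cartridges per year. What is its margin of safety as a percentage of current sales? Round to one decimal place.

Contribution margin per unit = €199.99 − €126.94 = €73.05. Break-even units = €4,787,200 ÷ €73.05 = 65,533.20; break-even revenue = 65,533.20 × €199.99 = €13,105,983.96.
Current sales = 107,160 × €199.99 = €21,430,928.40.
Margin of safety = (€21,430,928.40 − €13,105,983.96) ÷ €21,430,928.40 = 38.8%.

38.8%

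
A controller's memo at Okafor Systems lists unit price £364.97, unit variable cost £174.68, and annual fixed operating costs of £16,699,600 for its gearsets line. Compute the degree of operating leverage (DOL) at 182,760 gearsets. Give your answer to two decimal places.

At 182,760 units, contribution = 182,760 × £190.29 = £34,777,400.40.
Subtracting fixed costs: EBIT = £34,777,400.40 − £16,699,600 = £18,077,800.40.
Degree of operating leverage = £34,777,400.40 / £18,077,800.40 = 1.9238.

1.92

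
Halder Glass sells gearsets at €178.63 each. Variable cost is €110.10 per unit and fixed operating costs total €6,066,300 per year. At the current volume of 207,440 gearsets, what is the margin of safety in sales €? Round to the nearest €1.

Contribution margin per unit = €178.63 − €110.10 = €68.53. Break-even units = €6,066,300 ÷ €68.53 = 88,520.36; break-even revenue = 88,520.36 × €178.63 = €15,812,391.20.
Actual sales revenue = 207,440 × €178.63 = €37,055,007.20.
Margin of safety = €37,055,007.20 − €15,812,391.20 = €21,242,616.

€21,242,616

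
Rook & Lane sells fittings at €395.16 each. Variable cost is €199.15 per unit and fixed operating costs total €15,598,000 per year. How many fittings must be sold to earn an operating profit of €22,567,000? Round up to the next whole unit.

Contribution margin per unit = €395.16 − €199.15 = €196.01.
Required volume = (fixed costs + target profit) ÷ CM = (€15,598,000 + €22,567,000) ÷ €196.01 = 194,709.45, so 194,710 fittings.

194,710 fittings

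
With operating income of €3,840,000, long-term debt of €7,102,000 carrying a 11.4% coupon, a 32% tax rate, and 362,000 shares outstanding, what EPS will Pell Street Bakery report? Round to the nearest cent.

Pre-tax income = €3,840,000 − €809,628.00 = €3,030,372.00.
Net income = €3,030,372.00 × (1 − 0.32) = €2,060,652.96.
EPS = €2,060,652.96 ÷ 362,000 = €5.69.

€5.69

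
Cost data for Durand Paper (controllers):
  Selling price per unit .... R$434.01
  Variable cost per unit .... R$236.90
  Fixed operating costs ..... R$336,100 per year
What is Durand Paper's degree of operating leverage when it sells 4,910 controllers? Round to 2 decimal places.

1.53

Total contribution margin = 4,910 × R$197.11 = R$967,810.10.
Operating income = contribution − fixed costs = R$967,810.10 − R$336,100 = R$631,710.10.
DOL = contribution ÷ EBIT = R$967,810.10 ÷ R$631,710.10 = 1.5320.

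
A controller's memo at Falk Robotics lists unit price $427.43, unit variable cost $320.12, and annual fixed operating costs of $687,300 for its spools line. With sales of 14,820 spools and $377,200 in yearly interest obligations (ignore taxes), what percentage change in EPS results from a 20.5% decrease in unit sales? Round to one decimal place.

-62.0%

Contribution at this volume is 14,820 × $107.31 = $1,590,334.20.
Subtracting fixed costs: EBIT = $1,590,334.20 − $687,300 = $903,034.20.
Interest = $377,200.00, so EBIT − I = $525,834.20.
DCL = total CM / (EBIT − I) = $1,590,334.20 / $525,834.20 = 3.0244.
EPS therefore changes by 3.0244 × (-20.5%) = -62.0%.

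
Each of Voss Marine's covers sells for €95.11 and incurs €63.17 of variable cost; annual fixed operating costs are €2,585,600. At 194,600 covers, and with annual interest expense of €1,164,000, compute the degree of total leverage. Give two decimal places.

Contribution at this volume is 194,600 × €31.94 = €6,215,524.00.
Subtracting fixed costs: EBIT = €6,215,524.00 − €2,585,600 = €3,629,924.00. Interest = €1,164,000.00.
DOL = €6,215,524.00 ÷ €3,629,924.00 = 1.7123; DFL = €3,629,924.00 ÷ €2,465,924.00 = 1.4720.
Combined leverage = 1.7123 × 1.4720 = 2.5205.

2.52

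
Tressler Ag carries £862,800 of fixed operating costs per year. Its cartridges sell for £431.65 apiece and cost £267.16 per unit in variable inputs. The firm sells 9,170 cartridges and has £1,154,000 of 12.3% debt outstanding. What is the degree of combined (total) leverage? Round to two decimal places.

2.99

Contribution at this volume is 9,170 × £164.49 = £1,508,373.30.
Subtracting fixed costs: EBIT = £1,508,373.30 − £862,800 = £645,573.30. Interest = £141,942.00, so EBIT − I = £503,631.30.
DCL = contribution ÷ (EBIT − I) = £1,508,373.30 ÷ £503,631.30 = 2.9950.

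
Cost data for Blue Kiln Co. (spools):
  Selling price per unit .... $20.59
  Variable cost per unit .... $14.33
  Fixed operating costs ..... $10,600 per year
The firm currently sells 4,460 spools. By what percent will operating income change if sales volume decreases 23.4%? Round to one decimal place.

-37.7%

At 4,460 units, contribution = 4,460 × $6.26 = $27,919.60.
Operating income = contribution − fixed costs = $27,919.60 − $10,600 = $17,319.60.
DOL = contribution ÷ EBIT = $27,919.60 ÷ $17,319.60 = 1.6120.
Operating income changes by 1.6120 × -23.4% = -37.7%.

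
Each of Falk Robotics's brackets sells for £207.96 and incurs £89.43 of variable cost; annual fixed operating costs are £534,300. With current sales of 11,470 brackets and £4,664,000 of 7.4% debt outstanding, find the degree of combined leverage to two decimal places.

At 11,470 units, contribution = 11,470 × £118.53 = £1,359,539.10.
EBIT = £1,359,539.10 − £534,300 = £825,239.10. Interest = £345,136.00, so EBIT − I = £480,103.10.
DCL = contribution ÷ (EBIT − I) = £1,359,539.10 ÷ £480,103.10 = 2.8318.

2.83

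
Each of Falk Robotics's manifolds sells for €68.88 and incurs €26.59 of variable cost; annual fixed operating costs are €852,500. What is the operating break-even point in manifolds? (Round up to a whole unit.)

20,159 manifolds

Each unit contributes €68.88 − €26.59 = €42.29.
Units to break even: €852,500 ÷ €42.29 = 20,158.43, rounded up to 20,159.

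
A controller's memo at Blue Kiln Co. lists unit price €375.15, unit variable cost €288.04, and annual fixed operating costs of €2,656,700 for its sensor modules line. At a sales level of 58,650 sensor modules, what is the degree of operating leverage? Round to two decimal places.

At 58,650 units, contribution = 58,650 × €87.11 = €5,109,001.50.
Subtracting fixed costs: EBIT = €5,109,001.50 − €2,656,700 = €2,452,301.50.
Degree of operating leverage = €5,109,001.50 / €2,452,301.50 = 2.0833.

2.08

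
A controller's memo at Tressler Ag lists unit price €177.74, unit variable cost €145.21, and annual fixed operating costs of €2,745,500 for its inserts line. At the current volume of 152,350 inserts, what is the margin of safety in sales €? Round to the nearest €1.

€12,077,608

Contribution margin per unit = €177.74 − €145.21 = €32.53. Break-even units = €2,745,500 ÷ €32.53 = 84,399.02; break-even revenue = 84,399.02 × €177.74 = €15,001,081.16.
Current sales = 152,350 × €177.74 = €27,078,689.00.
Margin of safety = €27,078,689.00 − €15,001,081.16 = €12,077,608.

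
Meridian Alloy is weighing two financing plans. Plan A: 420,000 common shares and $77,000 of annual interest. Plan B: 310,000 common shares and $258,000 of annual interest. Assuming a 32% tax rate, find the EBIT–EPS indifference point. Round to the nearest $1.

Set EPS_A = EPS_B: (EBIT − $77,000)(1 − 0.32) ÷ 420,000 = (EBIT − $258,000)(1 − 0.32) ÷ 310,000.
The (1 − t) factor cancels: (EBIT − 77,000) × 310,000 = (EBIT − 258,000) × 420,000.
Solving, EBIT = (258,000·420,000 − 77,000·310,000) / (420,000 − 310,000) = 84,490,000,000 / 110,000 = 768,090.91.

$768,091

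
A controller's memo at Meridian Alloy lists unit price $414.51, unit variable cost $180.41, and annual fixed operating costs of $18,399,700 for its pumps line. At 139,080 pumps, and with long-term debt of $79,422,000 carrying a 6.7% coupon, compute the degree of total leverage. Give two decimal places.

At 139,080 units, contribution = 139,080 × $234.10 = $32,558,628.00.
Operating income = contribution − fixed costs = $32,558,628.00 − $18,399,700 = $14,158,928.00. Interest = $5,321,274.00.
DOL = $32,558,628.00 ÷ $14,158,928.00 = 2.2995; DFL = $14,158,928.00 ÷ $8,837,654.00 = 1.6021.
DCL = DOL × DFL = 2.2995 × 1.6021 = 3.6840.

3.68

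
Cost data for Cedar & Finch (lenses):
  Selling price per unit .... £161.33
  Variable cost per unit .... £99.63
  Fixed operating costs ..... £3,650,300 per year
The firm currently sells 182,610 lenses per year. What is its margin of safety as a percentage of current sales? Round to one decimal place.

67.6%

Each unit contributes £161.33 − £99.63 = £61.70. Break-even units = £3,650,300 ÷ £61.70 = 59,162.07; break-even revenue = 59,162.07 × £161.33 = £9,544,617.49.
Actual sales revenue = 182,610 × £161.33 = £29,460,471.30.
Margin of safety = (£29,460,471.30 − £9,544,617.49) ÷ £29,460,471.30 = 67.6%.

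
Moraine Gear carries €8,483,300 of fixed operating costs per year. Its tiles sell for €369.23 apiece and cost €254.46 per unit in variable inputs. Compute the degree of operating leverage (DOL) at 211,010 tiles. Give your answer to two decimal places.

Contribution at this volume is 211,010 × €114.77 = €24,217,617.70.
Operating income = contribution − fixed costs = €24,217,617.70 − €8,483,300 = €15,734,317.70.
DOL = contribution ÷ EBIT = €24,217,617.70 ÷ €15,734,317.70 = 1.5392.

1.54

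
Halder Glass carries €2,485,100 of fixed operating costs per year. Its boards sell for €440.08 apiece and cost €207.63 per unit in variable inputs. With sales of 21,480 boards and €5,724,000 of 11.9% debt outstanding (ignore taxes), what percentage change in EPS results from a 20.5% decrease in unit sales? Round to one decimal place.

Contribution at this volume is 21,480 × €232.45 = €4,993,026.00.
EBIT = €4,993,026.00 − €2,485,100 = €2,507,926.00.
After interest of €681,156.00, pre-tax earnings = €1,826,770.00.
DCL = total CM / (EBIT − I) = €4,993,026.00 / €1,826,770.00 = 2.7333.
EPS therefore changes by 2.7333 × (-20.5%) = -56.0%.

-56.0%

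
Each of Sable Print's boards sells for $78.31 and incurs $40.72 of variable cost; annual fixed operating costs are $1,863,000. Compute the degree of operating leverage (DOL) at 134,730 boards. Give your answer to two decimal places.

Contribution at this volume is 134,730 × $37.59 = $5,064,500.70.
Subtracting fixed costs: EBIT = $5,064,500.70 − $1,863,000 = $3,201,500.70.
Degree of operating leverage = $5,064,500.70 / $3,201,500.70 = 1.5819.

1.58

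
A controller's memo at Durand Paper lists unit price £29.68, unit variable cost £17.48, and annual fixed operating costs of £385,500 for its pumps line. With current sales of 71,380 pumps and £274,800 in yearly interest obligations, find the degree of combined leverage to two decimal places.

Total contribution margin = 71,380 × £12.20 = £870,836.00.
Operating income = contribution − fixed costs = £870,836.00 − £385,500 = £485,336.00. Interest = £274,800.00.
DOL = £870,836.00 ÷ £485,336.00 = 1.7943; DFL = £485,336.00 ÷ £210,536.00 = 2.3052.
DCL = DOL × DFL = 1.7943 × 2.3052 = 4.1362.

4.14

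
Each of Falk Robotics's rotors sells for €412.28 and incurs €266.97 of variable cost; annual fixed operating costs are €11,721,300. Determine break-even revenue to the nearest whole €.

CM per unit = €412.28 − €266.97 = €145.31; CM ratio = €145.31 / €412.28 = 0.3525.
Break-even revenue = fixed costs × price ÷ CM = €11,721,300 × €412.28 ÷ €145.31 = €33,256,194.

€33,256,194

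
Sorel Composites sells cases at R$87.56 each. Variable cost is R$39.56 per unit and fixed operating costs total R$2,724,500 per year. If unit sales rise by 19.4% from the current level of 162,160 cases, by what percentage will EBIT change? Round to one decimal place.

+29.8%

Total contribution margin = 162,160 × R$48.00 = R$7,783,680.00.
Operating income = contribution − fixed costs = R$7,783,680.00 − R$2,724,500 = R$5,059,180.00.
Degree of operating leverage = R$7,783,680.00 / R$5,059,180.00 = 1.5385.
Operating income changes by 1.5385 × +19.4% = +29.8%.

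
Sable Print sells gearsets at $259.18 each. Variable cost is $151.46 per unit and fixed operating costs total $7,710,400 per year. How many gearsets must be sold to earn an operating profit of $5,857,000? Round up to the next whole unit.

Each unit contributes $259.18 − $151.46 = $107.72.
Units = (FC + target) / CM = ($7,710,400 + $5,857,000) / $107.72 = 125,950.61, so 125,951 gearsets.

125,951 gearsets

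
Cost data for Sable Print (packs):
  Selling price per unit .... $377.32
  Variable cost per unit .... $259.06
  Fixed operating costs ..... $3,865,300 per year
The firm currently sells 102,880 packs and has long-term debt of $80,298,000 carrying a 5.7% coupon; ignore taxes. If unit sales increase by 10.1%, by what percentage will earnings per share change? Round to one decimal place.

+33.0%

Total contribution margin = 102,880 × $118.26 = $12,166,588.80.
Operating income = contribution − fixed costs = $12,166,588.80 − $3,865,300 = $8,301,288.80.
Interest = $4,576,986.00, so EBIT − I = $3,724,302.80.
DCL = total CM / (EBIT − I) = $12,166,588.80 / $3,724,302.80 = 3.2668.
%ΔEPS = DCL × %ΔSales = 3.2668 × +10.1% = +33.0%.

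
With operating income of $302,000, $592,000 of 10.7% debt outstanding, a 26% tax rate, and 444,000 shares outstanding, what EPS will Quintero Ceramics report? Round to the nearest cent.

$0.40

Pre-tax income = $302,000 − $63,344.00 = $238,656.00.
After tax at 26%: net income = $238,656.00 × 0.74 = $176,605.44.
EPS = $176,605.44 ÷ 444,000 = $0.40.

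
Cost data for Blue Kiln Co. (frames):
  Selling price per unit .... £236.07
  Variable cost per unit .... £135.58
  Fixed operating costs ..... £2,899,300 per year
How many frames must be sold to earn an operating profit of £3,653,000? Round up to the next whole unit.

65,204 frames

Each unit contributes £236.07 − £135.58 = £100.49.
Units = (FC + target) / CM = (£2,899,300 + £3,653,000) / £100.49 = 65,203.50, so 65,204 frames.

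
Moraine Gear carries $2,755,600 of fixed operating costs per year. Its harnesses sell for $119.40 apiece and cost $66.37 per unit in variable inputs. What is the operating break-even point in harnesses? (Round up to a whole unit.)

51,964 harnesses

Unit CM = price − variable cost = $119.40 − $66.37 = $53.03.
Units to break even: $2,755,600 ÷ $53.03 = 51,963.04, rounded up to 51,964.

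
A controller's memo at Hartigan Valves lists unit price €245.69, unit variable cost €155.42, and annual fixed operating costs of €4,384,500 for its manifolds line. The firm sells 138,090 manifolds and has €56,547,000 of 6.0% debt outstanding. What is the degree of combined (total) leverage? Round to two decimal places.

2.66

Contribution at this volume is 138,090 × €90.27 = €12,465,384.30.
Operating income = contribution − fixed costs = €12,465,384.30 − €4,384,500 = €8,080,884.30. Interest = €3,392,820.00.
DOL = €12,465,384.30 ÷ €8,080,884.30 = 1.5426; DFL = €8,080,884.30 ÷ €4,688,064.30 = 1.7237.
DCL = DOL × DFL = 1.5426 × 1.7237 = 2.6590.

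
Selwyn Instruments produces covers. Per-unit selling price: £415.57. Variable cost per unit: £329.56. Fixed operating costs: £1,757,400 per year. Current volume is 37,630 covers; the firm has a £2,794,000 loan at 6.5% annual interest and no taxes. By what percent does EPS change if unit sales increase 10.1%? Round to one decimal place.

At 37,630 units, contribution = 37,630 × £86.01 = £3,236,556.30.
EBIT = £3,236,556.30 − £1,757,400 = £1,479,156.30.
Interest = £181,610.00, so EBIT − I = £1,297,546.30.
DCL = total CM / (EBIT − I) = £3,236,556.30 / £1,297,546.30 = 2.4944.
EPS therefore changes by 2.4944 × (+10.1%) = +25.2%.

+25.2%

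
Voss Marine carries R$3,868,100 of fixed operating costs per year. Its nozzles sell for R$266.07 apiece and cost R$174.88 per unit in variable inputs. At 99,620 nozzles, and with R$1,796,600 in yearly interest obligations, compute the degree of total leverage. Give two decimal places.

2.66

Contribution at this volume is 99,620 × R$91.19 = R$9,084,347.80.
EBIT = R$9,084,347.80 − R$3,868,100 = R$5,216,247.80. Interest = R$1,796,600.00.
DOL = R$9,084,347.80 ÷ R$5,216,247.80 = 1.7415; DFL = R$5,216,247.80 ÷ R$3,419,647.80 = 1.5254.
Combined leverage = 1.7415 × 1.5254 = 2.6565.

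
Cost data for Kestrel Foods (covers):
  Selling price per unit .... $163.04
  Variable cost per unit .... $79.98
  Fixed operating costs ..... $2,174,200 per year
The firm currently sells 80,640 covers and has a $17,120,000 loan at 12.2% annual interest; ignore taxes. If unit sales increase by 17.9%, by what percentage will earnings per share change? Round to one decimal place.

At 80,640 units, contribution = 80,640 × $83.06 = $6,697,958.40.
Subtracting fixed costs: EBIT = $6,697,958.40 − $2,174,200 = $4,523,758.40.
After interest of $2,088,640.00, pre-tax earnings = $2,435,118.40.
DCL = total CM / (EBIT − I) = $6,697,958.40 / $2,435,118.40 = 2.7506.
%ΔEPS = DCL × %ΔSales = 2.7506 × +17.9% = +49.2%.

+49.2%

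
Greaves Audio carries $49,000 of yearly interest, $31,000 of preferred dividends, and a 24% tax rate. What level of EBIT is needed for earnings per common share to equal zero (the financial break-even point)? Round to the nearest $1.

Grossing the preferred dividend up to pre-tax terms: $31,000 / (1 − 0.24) = $40,789.47.
Financial break-even EBIT = interest + D_p ÷ (1 − t) = $49,000 + $40,789.47 = $89,789.47.

$89,789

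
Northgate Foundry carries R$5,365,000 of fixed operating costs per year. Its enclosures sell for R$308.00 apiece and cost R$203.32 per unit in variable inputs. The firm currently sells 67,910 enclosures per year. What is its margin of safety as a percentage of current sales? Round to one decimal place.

24.5%

Contribution margin per unit = R$308.00 − R$203.32 = R$104.68. Break-even units = R$5,365,000 ÷ R$104.68 = 51,251.43; break-even revenue = 51,251.43 × R$308.00 = R$15,785,441.35.
Actual sales revenue = 67,910 × R$308.00 = R$20,916,280.00.
Margin of safety = (R$20,916,280.00 − R$15,785,441.35) ÷ R$20,916,280.00 = 24.5%.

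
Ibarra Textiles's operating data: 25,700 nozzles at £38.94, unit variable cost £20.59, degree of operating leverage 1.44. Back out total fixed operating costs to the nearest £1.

Total contribution margin = 25,700 × £18.35 = £471,595.00.
DOL = contribution / EBIT, so EBIT = £471,595.00 / 1.44 = £327,496.53.
And FC = contribution − EBIT = £471,595.00 − £327,496.53 = £144,098.

£144,098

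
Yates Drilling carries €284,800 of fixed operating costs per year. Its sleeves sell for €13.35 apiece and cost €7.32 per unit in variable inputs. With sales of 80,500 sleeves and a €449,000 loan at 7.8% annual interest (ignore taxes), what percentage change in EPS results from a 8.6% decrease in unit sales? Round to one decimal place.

Total contribution margin = 80,500 × €6.03 = €485,415.00.
Subtracting fixed costs: EBIT = €485,415.00 − €284,800 = €200,615.00.
After interest of €35,022.00, pre-tax earnings = €165,593.00.
DCL = total CM / (EBIT − I) = €485,415.00 / €165,593.00 = 2.9314.
%ΔEPS = DCL × %ΔSales = 2.9314 × -8.6% = -25.2%.

-25.2%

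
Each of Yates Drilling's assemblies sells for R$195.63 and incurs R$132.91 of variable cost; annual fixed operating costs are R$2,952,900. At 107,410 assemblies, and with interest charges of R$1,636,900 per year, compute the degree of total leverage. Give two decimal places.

At 107,410 units, contribution = 107,410 × R$62.72 = R$6,736,755.20.
EBIT = R$6,736,755.20 − R$2,952,900 = R$3,783,855.20. Interest = R$1,636,900.00.
DOL = R$6,736,755.20 ÷ R$3,783,855.20 = 1.7804; DFL = R$3,783,855.20 ÷ R$2,146,955.20 = 1.7624.
DCL = DOL × DFL = 1.7804 × 1.7624 = 3.1378.

3.14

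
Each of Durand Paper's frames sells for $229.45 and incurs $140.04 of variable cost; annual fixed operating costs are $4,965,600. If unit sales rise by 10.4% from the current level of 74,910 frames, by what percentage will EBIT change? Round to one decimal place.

Total contribution margin = 74,910 × $89.41 = $6,697,703.10.
Operating income = contribution − fixed costs = $6,697,703.10 − $4,965,600 = $1,732,103.10.
DOL = contribution ÷ EBIT = $6,697,703.10 ÷ $1,732,103.10 = 3.8668.
%ΔEBIT = DOL × %ΔSales = 3.8668 × +10.4% = +40.2%.

+40.2%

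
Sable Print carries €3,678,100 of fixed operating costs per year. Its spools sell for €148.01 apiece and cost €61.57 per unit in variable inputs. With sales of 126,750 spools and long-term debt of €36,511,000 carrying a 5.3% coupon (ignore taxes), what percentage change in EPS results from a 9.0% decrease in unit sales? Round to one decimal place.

Contribution at this volume is 126,750 × €86.44 = €10,956,270.00.
EBIT = €10,956,270.00 − €3,678,100 = €7,278,170.00.
Interest = €1,935,083.00, so EBIT − I = €5,343,087.00.
Degree of combined leverage = contribution ÷ (EBIT − I) = €10,956,270.00 ÷ €5,343,087.00 = 2.0506.
EPS therefore changes by 2.0506 × (-9.0%) = -18.5%.

-18.5%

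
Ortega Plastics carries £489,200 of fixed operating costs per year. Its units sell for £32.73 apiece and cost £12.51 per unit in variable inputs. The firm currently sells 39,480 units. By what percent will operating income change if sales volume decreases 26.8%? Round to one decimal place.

-69.2%

Total contribution margin = 39,480 × £20.22 = £798,285.60.
EBIT = £798,285.60 − £489,200 = £309,085.60.
So DOL = total CM / EBIT = £798,285.60 / £309,085.60 = 2.5827.
So EBIT moves 2.5827 × (-26.8%) = -69.2%.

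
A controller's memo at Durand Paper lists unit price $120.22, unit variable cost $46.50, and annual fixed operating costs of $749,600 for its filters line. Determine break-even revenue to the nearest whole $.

$1,222,421

Contribution margin per unit = $120.22 − $46.50 = $73.72, a CM ratio of $73.72 ÷ $120.22 = 0.6132.
Break-even revenue = fixed costs × price ÷ CM = $749,600 × $120.22 ÷ $73.72 = $1,222,421.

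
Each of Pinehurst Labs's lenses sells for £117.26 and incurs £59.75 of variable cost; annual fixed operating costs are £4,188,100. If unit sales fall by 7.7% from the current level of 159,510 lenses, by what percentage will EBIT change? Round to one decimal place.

At 159,510 units, contribution = 159,510 × £57.51 = £9,173,420.10.
Subtracting fixed costs: EBIT = £9,173,420.10 − £4,188,100 = £4,985,320.10.
Degree of operating leverage = £9,173,420.10 / £4,985,320.10 = 1.8401.
%ΔEBIT = DOL × %ΔSales = 1.8401 × -7.7% = -14.2%.

-14.2%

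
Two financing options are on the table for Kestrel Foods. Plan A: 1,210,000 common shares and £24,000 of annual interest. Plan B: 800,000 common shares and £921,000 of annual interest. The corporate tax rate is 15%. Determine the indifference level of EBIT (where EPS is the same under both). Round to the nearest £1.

Set EPS_A = EPS_B: (EBIT − £24,000)(1 − 0.15) ÷ 1,210,000 = (EBIT − £921,000)(1 − 0.15) ÷ 800,000.
The (1 − t) factor cancels: (EBIT − 24,000) × 800,000 = (EBIT − 921,000) × 1,210,000.
Solving, EBIT = (921,000·1,210,000 − 24,000·800,000) / (1,210,000 − 800,000) = 1,095,210,000,000 / 410,000 = 2,671,243.90.

£2,671,244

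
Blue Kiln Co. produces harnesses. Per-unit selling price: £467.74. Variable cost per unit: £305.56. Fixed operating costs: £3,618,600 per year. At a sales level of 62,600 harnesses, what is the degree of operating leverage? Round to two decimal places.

1.55

Contribution at this volume is 62,600 × £162.18 = £10,152,468.00.
Subtracting fixed costs: EBIT = £10,152,468.00 − £3,618,600 = £6,533,868.00.
So DOL = total CM / EBIT = £10,152,468.00 / £6,533,868.00 = 1.5538.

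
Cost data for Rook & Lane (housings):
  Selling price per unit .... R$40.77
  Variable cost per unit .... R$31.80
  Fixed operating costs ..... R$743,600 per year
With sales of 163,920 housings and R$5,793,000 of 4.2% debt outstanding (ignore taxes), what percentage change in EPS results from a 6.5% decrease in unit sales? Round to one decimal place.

Total contribution margin = 163,920 × R$8.97 = R$1,470,362.40.
Operating income = contribution − fixed costs = R$1,470,362.40 − R$743,600 = R$726,762.40.
After interest of R$243,306.00, pre-tax earnings = R$483,456.40.
Degree of combined leverage = contribution ÷ (EBIT − I) = R$1,470,362.40 ÷ R$483,456.40 = 3.0414.
%ΔEPS = DCL × %ΔSales = 3.0414 × -6.5% = -19.8%.

-19.8%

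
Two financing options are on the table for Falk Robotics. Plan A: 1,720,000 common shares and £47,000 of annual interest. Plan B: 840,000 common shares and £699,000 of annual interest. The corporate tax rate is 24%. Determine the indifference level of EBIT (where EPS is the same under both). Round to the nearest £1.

£1,321,364

Set EPS_A = EPS_B: (EBIT − £47,000)(1 − 0.24) ÷ 1,720,000 = (EBIT − £699,000)(1 − 0.24) ÷ 840,000.
The (1 − t) factor cancels: (EBIT − 47,000) × 840,000 = (EBIT − 699,000) × 1,720,000.
EBIT × (1,720,000 − 840,000) = 699,000 × 1,720,000 − 47,000 × 840,000 = 1,162,800,000,000, so EBIT = 1,162,800,000,000 ÷ 880,000 = 1,321,363.64.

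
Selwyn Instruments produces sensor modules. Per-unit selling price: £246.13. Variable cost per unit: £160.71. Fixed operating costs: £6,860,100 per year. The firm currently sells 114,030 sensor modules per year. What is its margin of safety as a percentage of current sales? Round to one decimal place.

29.6%

Contribution margin per unit = £246.13 − £160.71 = £85.42. Break-even units = £6,860,100 ÷ £85.42 = 80,310.23; break-even revenue = 80,310.23 × £246.13 = £19,766,757.35.
Actual sales revenue = 114,030 × £246.13 = £28,066,203.90.
Margin of safety = (£28,066,203.90 − £19,766,757.35) ÷ £28,066,203.90 = 29.6%.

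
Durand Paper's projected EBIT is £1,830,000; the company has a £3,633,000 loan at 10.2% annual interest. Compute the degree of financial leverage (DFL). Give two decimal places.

Annual interest charges come to £370,566.00.
DFL = EBIT ÷ (EBIT − I) = £1,830,000 ÷ (£1,830,000 − £370,566.00) = £1,830,000 ÷ £1,459,434.00 = 1.2539.

1.25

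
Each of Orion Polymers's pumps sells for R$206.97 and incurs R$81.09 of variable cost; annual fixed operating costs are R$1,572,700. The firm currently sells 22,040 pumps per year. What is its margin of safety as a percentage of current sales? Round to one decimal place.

43.3%

Unit CM = price − variable cost = R$206.97 − R$81.09 = R$125.88. Break-even units = R$1,572,700 ÷ R$125.88 = 12,493.64; break-even revenue = 12,493.64 × R$206.97 = R$2,585,809.65.
Actual sales revenue = 22,040 × R$206.97 = R$4,561,618.80.
Margin of safety = (R$4,561,618.80 − R$2,585,809.65) ÷ R$4,561,618.80 = 43.3%.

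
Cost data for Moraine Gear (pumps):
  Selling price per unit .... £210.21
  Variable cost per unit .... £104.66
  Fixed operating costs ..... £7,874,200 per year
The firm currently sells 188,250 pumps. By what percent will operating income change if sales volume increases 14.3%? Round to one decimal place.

Contribution at this volume is 188,250 × £105.55 = £19,869,787.50.
Subtracting fixed costs: EBIT = £19,869,787.50 − £7,874,200 = £11,995,587.50.
DOL = contribution ÷ EBIT = £19,869,787.50 ÷ £11,995,587.50 = 1.6564.
So EBIT moves 1.6564 × (+14.3%) = +23.7%.

+23.7%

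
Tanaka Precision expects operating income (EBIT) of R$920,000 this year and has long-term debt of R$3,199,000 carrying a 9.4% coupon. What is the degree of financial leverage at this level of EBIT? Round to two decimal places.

1.49

Interest = R$300,706.00.
DFL = EBIT ÷ (EBIT − I) = R$920,000 ÷ (R$920,000 − R$300,706.00) = R$920,000 ÷ R$619,294.00 = 1.4856.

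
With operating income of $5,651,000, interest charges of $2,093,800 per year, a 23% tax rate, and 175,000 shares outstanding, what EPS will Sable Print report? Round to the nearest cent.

$15.65

Pre-tax income = $5,651,000 − $2,093,800.00 = $3,557,200.00.
After tax at 23%: net income = $3,557,200.00 × 0.77 = $2,739,044.00.
Per share: $2,739,044.00 / 175,000 shares = $15.65.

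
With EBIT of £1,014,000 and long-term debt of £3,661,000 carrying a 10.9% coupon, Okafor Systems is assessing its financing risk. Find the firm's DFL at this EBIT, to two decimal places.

1.65

Interest = £399,049.00.
DFL = EBIT ÷ (EBIT − I) = £1,014,000 ÷ (£1,014,000 − £399,049.00) = £1,014,000 ÷ £614,951.00 = 1.6489.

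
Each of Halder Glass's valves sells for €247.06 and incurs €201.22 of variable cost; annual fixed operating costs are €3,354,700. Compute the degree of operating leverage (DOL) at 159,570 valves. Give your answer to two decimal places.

Contribution at this volume is 159,570 × €45.84 = €7,314,688.80.
Operating income = contribution − fixed costs = €7,314,688.80 − €3,354,700 = €3,959,988.80.
So DOL = total CM / EBIT = €7,314,688.80 / €3,959,988.80 = 1.8471.

1.85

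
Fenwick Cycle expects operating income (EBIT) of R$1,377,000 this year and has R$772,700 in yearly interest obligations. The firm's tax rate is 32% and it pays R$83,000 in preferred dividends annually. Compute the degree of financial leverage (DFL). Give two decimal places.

Interest = R$772,700.00.
Preferred dividends grossed up pre-tax: R$83,000 / (1 − 0.32) = R$122,058.82.
DFL = EBIT ÷ [EBIT − I − D_p/(1−t)] = R$1,377,000 ÷ [R$1,377,000 − R$772,700.00 − R$122,058.82] = R$1,377,000 ÷ R$482,241.18 = 2.8554.

2.86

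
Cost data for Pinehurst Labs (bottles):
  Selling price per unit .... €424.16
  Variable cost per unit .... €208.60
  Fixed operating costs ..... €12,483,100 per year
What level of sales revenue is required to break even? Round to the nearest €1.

€24,563,146

Contribution margin per unit = €424.16 − €208.60 = €215.56, a CM ratio of €215.56 ÷ €424.16 = 0.5082.
Break-even revenue = fixed costs × price ÷ CM = €12,483,100 × €424.16 ÷ €215.56 = €24,563,146.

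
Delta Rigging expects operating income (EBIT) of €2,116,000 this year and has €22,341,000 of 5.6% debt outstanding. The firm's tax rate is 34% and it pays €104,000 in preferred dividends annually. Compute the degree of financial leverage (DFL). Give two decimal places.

Annual interest charges come to €1,251,096.00.
Preferred dividends grossed up pre-tax: €104,000 / (1 − 0.34) = €157,575.76.
DFL = EBIT ÷ [EBIT − I − D_p/(1−t)] = €2,116,000 ÷ [€2,116,000 − €1,251,096.00 − €157,575.76] = €2,116,000 ÷ €707,328.24 = 2.9915.

2.99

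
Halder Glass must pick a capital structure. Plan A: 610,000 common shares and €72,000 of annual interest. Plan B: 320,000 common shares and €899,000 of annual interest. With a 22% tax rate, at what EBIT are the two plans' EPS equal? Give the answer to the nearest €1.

€1,811,552

At indifference, (EBIT − 72,000)(1 − t)/610,000 = (EBIT − 899,000)(1 − t)/320,000.
Cancelling (1 − t) and cross-multiplying: 320,000·(EBIT − 72,000) = 610,000·(EBIT − 899,000).
Solving, EBIT = (899,000·610,000 − 72,000·320,000) / (610,000 − 320,000) = 525,350,000,000 / 290,000 = 1,811,551.72.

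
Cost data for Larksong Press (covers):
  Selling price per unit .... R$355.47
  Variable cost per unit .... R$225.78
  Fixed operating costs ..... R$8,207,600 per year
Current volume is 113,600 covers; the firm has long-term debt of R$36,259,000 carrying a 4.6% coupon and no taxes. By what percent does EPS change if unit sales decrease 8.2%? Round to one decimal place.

Contribution at this volume is 113,600 × R$129.69 = R$14,732,784.00.
EBIT = R$14,732,784.00 − R$8,207,600 = R$6,525,184.00.
After interest of R$1,667,914.00, pre-tax earnings = R$4,857,270.00.
DCL = total CM / (EBIT − I) = R$14,732,784.00 / R$4,857,270.00 = 3.0331.
%ΔEPS = DCL × %ΔSales = 3.0331 × -8.2% = -24.9%.

-24.9%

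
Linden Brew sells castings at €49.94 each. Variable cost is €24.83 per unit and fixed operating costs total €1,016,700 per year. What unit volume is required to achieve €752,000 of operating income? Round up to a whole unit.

70,439 castings

Unit CM = price − variable cost = €49.94 − €24.83 = €25.11.
Required volume = (fixed costs + target profit) ÷ CM = (€1,016,700 + €752,000) ÷ €25.11 = 70,438.07, so 70,439 castings.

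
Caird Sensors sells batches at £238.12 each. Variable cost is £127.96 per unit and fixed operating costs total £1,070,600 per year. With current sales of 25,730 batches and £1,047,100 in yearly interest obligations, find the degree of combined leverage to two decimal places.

Contribution at this volume is 25,730 × £110.16 = £2,834,416.80.
EBIT = £2,834,416.80 − £1,070,600 = £1,763,816.80. Interest = £1,047,100.00.
DOL = £2,834,416.80 ÷ £1,763,816.80 = 1.6070; DFL = £1,763,816.80 ÷ £716,716.80 = 2.4610.
DCL = DOL × DFL = 1.6070 × 2.4610 = 3.9548.

3.95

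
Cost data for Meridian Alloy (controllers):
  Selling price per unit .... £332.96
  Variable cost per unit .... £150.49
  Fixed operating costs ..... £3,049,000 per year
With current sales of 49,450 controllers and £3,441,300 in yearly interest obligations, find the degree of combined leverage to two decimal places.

3.56

At 49,450 units, contribution = 49,450 × £182.47 = £9,023,141.50.
Subtracting fixed costs: EBIT = £9,023,141.50 − £3,049,000 = £5,974,141.50. Interest = £3,441,300.00.
DOL = £9,023,141.50 ÷ £5,974,141.50 = 1.5104; DFL = £5,974,141.50 ÷ £2,532,841.50 = 2.3587.
DCL = DOL × DFL = 1.5104 × 2.3587 = 3.5626.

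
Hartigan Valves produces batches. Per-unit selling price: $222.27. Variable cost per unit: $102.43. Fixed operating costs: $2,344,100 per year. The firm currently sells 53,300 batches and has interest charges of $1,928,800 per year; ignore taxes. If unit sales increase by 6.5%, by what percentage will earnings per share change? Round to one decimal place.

+19.6%

At 53,300 units, contribution = 53,300 × $119.84 = $6,387,472.00.
Operating income = contribution − fixed costs = $6,387,472.00 − $2,344,100 = $4,043,372.00.
After interest of $1,928,800.00, pre-tax earnings = $2,114,572.00.
DCL = total CM / (EBIT − I) = $6,387,472.00 / $2,114,572.00 = 3.0207.
EPS therefore changes by 3.0207 × (+6.5%) = +19.6%.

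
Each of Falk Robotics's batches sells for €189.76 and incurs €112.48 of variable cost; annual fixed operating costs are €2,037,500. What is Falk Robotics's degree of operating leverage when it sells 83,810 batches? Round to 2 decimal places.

1.46

At 83,810 units, contribution = 83,810 × €77.28 = €6,476,836.80.
EBIT = €6,476,836.80 − €2,037,500 = €4,439,336.80.
DOL = contribution ÷ EBIT = €6,476,836.80 ÷ €4,439,336.80 = 1.4590.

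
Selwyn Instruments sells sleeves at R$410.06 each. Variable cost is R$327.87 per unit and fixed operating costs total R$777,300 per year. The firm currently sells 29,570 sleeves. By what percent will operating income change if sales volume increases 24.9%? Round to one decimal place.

+36.6%

At 29,570 units, contribution = 29,570 × R$82.19 = R$2,430,358.30.
Subtracting fixed costs: EBIT = R$2,430,358.30 − R$777,300 = R$1,653,058.30.
Degree of operating leverage = R$2,430,358.30 / R$1,653,058.30 = 1.4702.
So EBIT moves 1.4702 × (+24.9%) = +36.6%.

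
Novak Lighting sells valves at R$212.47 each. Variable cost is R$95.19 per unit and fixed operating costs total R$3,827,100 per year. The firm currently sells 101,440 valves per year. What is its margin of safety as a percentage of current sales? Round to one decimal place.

Each unit contributes R$212.47 − R$95.19 = R$117.28. Break-even units = R$3,827,100 ÷ R$117.28 = 32,632.16; break-even revenue = 32,632.16 × R$212.47 = R$6,933,355.53.
Current sales = 101,440 × R$212.47 = R$21,552,956.80.
Margin of safety = (R$21,552,956.80 − R$6,933,355.53) ÷ R$21,552,956.80 = 67.8%.

67.8%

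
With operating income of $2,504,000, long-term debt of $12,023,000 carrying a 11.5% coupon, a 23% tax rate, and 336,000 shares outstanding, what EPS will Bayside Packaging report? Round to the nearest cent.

$2.57

Interest = $1,382,645.00, so EBT = $2,504,000 − $1,382,645.00 = $1,121,355.00.
After tax at 23%: net income = $1,121,355.00 × 0.77 = $863,443.35.
Per share: $863,443.35 / 336,000 shares = $2.57.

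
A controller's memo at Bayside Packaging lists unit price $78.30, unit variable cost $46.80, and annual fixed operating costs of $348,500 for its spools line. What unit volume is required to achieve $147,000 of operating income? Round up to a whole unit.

Unit CM = price − variable cost = $78.30 − $46.80 = $31.50.
Need Q such that Q × $31.50 − $348,500 = $147,000, i.e. Q = $495,500 / $31.50 = 15,730.16 → 15,731.

15,731 spools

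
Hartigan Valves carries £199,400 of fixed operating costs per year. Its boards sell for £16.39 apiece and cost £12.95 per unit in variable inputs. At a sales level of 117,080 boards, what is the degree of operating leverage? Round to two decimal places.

Total contribution margin = 117,080 × £3.44 = £402,755.20.
Subtracting fixed costs: EBIT = £402,755.20 − £199,400 = £203,355.20.
So DOL = total CM / EBIT = £402,755.20 / £203,355.20 = 1.9806.

1.98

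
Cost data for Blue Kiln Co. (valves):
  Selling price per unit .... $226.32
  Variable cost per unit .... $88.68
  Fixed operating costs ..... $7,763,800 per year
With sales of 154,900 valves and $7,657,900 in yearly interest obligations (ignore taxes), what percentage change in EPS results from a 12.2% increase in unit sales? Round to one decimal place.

Contribution at this volume is 154,900 × $137.64 = $21,320,436.00.
Subtracting fixed costs: EBIT = $21,320,436.00 − $7,763,800 = $13,556,636.00.
Interest = $7,657,900.00, so EBIT − I = $5,898,736.00.
Degree of combined leverage = contribution ÷ (EBIT − I) = $21,320,436.00 ÷ $5,898,736.00 = 3.6144.
EPS therefore changes by 3.6144 × (+12.2%) = +44.1%.

+44.1%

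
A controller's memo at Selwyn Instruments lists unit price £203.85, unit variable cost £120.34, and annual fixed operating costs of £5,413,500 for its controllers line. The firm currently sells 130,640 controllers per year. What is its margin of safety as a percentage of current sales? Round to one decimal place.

50.4%

Unit CM = price − variable cost = £203.85 − £120.34 = £83.51. Break-even units = £5,413,500 ÷ £83.51 = 64,824.57; break-even revenue = 64,824.57 × £203.85 = £13,214,488.98.
Actual sales revenue = 130,640 × £203.85 = £26,630,964.00.
Margin of safety = (£26,630,964.00 − £13,214,488.98) ÷ £26,630,964.00 = 50.4%.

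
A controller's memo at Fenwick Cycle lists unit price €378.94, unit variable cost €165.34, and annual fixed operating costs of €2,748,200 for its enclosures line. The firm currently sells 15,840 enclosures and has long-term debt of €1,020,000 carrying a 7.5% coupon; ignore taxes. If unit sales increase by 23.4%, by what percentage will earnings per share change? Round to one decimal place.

+141.7%

Total contribution margin = 15,840 × €213.60 = €3,383,424.00.
Subtracting fixed costs: EBIT = €3,383,424.00 − €2,748,200 = €635,224.00.
Interest = €76,500.00, so EBIT − I = €558,724.00.
DCL = total CM / (EBIT − I) = €3,383,424.00 / €558,724.00 = 6.0556.
%ΔEPS = DCL × %ΔSales = 6.0556 × +23.4% = +141.7%.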